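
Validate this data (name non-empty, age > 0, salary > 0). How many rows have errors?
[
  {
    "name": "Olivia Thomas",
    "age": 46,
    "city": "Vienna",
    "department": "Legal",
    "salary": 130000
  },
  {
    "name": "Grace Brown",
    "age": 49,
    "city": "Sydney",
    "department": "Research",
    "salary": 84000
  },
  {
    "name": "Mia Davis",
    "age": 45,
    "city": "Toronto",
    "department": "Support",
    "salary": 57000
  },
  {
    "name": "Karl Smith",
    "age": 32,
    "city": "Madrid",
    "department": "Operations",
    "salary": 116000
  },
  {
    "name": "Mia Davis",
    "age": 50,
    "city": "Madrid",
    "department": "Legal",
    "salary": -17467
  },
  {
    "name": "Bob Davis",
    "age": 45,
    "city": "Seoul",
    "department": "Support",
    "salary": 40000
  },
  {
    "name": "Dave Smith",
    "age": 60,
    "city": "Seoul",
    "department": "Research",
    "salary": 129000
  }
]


Validating 7 records:
Rules: name non-empty, age > 0, salary > 0

  Row 1 (Olivia Thomas): OK
  Row 2 (Grace Brown): OK
  Row 3 (Mia Davis): OK
  Row 4 (Karl Smith): OK
  Row 5 (Mia Davis): negative salary: -17467
  Row 6 (Bob Davis): OK
  Row 7 (Dave Smith): OK

Total errors: 1

1 errors


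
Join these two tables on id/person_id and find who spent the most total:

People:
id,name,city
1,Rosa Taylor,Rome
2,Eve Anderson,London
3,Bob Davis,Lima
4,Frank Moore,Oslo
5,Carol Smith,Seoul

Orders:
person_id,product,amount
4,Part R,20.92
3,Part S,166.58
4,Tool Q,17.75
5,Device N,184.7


Join on: people.id = orders.person_id

Joined rows:
  Frank Moore (Oslo) bought Part R for $20.92
  Bob Davis (Lima) bought Part S for $166.58
  Frank Moore (Oslo) bought Tool Q for $17.75
  Carol Smith (Seoul) bought Device N for $184.7

Total per person:
  Carol Smith: $184.70
  Bob Davis: $166.58
  Frank Moore: $38.67

Top spender: Carol Smith ($184.70)

Carol Smith ($184.70)


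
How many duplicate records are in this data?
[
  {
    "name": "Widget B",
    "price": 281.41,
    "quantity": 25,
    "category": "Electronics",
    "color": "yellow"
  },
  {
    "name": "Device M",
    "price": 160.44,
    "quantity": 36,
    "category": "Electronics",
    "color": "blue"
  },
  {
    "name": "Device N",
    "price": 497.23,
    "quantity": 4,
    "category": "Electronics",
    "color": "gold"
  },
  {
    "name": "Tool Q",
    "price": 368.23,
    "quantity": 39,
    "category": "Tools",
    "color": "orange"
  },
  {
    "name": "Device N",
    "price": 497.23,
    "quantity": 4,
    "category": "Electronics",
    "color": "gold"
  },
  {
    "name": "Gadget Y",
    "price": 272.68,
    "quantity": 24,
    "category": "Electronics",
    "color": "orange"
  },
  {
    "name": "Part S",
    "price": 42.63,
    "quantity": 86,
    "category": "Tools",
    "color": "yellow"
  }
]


Checking 7 records for duplicates:

  Row 1: Widget B ($281.41, qty 25)
  Row 2: Device M ($160.44, qty 36)
  Row 3: Device N ($497.23, qty 4)
  Row 4: Tool Q ($368.23, qty 39)
  Row 5: Device N ($497.23, qty 4) <-- DUPLICATE
  Row 6: Gadget Y ($272.68, qty 24)
  Row 7: Part S ($42.63, qty 86)

Duplicates found: 1
Unique records: 6

1 duplicates, 6 unique


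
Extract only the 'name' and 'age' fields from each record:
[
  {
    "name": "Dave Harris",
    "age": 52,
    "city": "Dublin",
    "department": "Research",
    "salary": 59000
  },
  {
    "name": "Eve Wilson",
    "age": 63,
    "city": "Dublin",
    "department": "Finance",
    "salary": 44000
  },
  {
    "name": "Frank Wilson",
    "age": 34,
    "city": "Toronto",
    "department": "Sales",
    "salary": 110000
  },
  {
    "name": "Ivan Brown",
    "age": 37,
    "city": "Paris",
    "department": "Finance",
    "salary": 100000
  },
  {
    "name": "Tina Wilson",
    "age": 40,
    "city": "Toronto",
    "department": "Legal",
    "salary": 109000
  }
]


Original: 5 records with fields: name, age, city, department, salary
Keep: ['name', 'age']
Drop: ['city', 'department', 'salary']
Result: 5 records, 2 fields each

[
  {
    "name": "Dave Harris",
    "age": 52
  },
  {
    "name": "Eve Wilson",
    "age": 63
  },
  {
    "name": "Frank Wilson",
    "age": 34
  },
  {
    "name": "Ivan Brown",
    "age": 37
  },
  {
    "name": "Tina Wilson",
    "age": 40
  }
]


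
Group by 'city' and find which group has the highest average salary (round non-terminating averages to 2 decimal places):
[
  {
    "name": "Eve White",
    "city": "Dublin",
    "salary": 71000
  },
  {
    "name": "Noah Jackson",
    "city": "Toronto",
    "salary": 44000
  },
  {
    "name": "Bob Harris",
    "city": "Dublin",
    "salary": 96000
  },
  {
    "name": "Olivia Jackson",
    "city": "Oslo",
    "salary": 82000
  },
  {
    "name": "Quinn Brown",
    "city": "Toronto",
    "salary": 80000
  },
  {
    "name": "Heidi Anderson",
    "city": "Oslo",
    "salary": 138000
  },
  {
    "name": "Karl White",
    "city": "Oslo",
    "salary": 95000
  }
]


Group by: city

Groups:
  Dublin: 2 people, avg salary = 167000/2 = $83500
  Oslo: 3 people, avg salary = 315000/3 = $105000
  Toronto: 2 people, avg salary = 124000/2 = $62000

Highest average salary: Oslo ($105000)

Oslo ($105000)


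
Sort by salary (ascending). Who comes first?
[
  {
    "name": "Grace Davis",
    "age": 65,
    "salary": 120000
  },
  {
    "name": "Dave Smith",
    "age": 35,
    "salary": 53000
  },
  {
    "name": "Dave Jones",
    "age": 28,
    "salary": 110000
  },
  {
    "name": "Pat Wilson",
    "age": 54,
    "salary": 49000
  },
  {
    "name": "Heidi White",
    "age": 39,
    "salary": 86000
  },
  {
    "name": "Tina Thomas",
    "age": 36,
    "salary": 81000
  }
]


Sort by: salary (ascending)

Sorted order:
  1. Pat Wilson (salary = 49000)
  2. Dave Smith (salary = 53000)
  3. Tina Thomas (salary = 81000)
  4. Heidi White (salary = 86000)
  5. Dave Jones (salary = 110000)
  6. Grace Davis (salary = 120000)

First: Pat Wilson

Pat Wilson


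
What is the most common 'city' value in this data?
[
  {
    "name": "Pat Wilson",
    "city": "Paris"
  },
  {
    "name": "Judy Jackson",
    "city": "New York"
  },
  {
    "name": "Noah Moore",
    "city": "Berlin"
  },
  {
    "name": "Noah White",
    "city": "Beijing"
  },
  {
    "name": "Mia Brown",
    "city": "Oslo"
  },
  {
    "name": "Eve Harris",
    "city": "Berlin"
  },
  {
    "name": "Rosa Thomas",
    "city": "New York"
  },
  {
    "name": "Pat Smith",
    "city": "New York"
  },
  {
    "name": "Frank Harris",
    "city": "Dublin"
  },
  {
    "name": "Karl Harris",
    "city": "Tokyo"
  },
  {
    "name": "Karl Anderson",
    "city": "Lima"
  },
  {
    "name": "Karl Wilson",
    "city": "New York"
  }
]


Counting 'city' values across 12 records:

  New York: 4 ####
  Berlin: 2 ##
  Paris: 1 #
  Beijing: 1 #
  Oslo: 1 #
  Dublin: 1 #
  Tokyo: 1 #
  Lima: 1 #

Most common: New York (4 times)

New York (4 times)


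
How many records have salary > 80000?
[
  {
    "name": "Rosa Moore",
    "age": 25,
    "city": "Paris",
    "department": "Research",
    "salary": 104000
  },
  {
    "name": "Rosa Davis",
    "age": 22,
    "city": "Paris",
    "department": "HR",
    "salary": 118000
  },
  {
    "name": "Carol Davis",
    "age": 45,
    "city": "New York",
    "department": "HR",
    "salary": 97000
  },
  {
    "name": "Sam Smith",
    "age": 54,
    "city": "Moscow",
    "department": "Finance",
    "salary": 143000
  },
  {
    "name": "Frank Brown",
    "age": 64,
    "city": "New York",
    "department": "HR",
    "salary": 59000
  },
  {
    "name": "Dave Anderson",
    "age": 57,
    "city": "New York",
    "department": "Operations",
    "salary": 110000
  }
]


Data: 6 records
Condition: salary > 80000

Checking each record:
  Rosa Moore: 104000 MATCH
  Rosa Davis: 118000 MATCH
  Carol Davis: 97000 MATCH
  Sam Smith: 143000 MATCH
  Frank Brown: 59000
  Dave Anderson: 110000 MATCH

Count: 5

5


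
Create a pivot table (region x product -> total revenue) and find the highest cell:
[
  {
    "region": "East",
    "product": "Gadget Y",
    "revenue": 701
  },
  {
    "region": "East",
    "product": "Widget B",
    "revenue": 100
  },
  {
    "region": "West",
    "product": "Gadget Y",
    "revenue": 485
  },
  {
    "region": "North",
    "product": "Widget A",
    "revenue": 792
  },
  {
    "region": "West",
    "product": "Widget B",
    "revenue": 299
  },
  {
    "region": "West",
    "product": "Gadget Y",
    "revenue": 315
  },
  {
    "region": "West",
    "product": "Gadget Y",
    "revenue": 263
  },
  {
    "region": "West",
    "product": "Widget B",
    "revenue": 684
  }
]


Pivot: region (rows) x product (columns) -> total revenue

     Gadget Y      Widget A      Widget B    
East           701             0           100  
North            0           792             0  
West          1063             0           983  

Highest: West / Gadget Y = $1063

West / Gadget Y = $1063


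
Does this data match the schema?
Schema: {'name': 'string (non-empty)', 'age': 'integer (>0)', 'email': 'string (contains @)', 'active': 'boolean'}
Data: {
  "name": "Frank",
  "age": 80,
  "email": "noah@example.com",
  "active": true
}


Validating each field against schema:
  name: OK (non-empty string)
  age: OK (positive integer)
  email: OK (string with @)
  active: OK (boolean)

Result: VALID

VALID


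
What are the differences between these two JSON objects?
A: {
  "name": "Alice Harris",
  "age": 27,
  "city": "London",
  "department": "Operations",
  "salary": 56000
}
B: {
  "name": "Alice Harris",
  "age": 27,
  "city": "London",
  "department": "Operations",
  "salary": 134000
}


Comparing each field (in key order):
  name: same
  age: same
  city: same
  department: same
  salary: DIFFERENT
Differences:
  salary: 56000 -> 134000

1 field(s) changed

1 change: salary


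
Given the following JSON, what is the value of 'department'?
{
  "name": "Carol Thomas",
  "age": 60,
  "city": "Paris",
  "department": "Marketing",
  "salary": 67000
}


Looking up field 'department'
Value: Marketing

Marketing


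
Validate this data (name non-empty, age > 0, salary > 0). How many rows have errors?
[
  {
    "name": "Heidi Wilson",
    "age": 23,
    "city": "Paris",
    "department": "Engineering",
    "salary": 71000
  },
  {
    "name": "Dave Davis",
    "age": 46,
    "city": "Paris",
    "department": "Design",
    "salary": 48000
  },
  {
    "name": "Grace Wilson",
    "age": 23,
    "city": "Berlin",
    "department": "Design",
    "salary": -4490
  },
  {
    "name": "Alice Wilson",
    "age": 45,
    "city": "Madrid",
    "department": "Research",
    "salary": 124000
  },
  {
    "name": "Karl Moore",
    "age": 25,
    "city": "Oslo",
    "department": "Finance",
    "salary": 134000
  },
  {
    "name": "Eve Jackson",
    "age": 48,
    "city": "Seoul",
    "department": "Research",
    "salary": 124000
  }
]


Validating 6 records:
Rules: name non-empty, age > 0, salary > 0

  Row 1 (Heidi Wilson): OK
  Row 2 (Dave Davis): OK
  Row 3 (Grace Wilson): negative salary: -4490
  Row 4 (Alice Wilson): OK
  Row 5 (Karl Moore): OK
  Row 6 (Eve Jackson): OK

Total errors: 1

1 errors


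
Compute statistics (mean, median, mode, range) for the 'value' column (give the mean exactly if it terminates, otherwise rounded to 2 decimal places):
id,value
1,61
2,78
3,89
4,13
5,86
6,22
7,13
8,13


Data: [61, 78, 89, 13, 86, 22, 13, 13]
Count: 8
Sum: 375
Mean: 375/8 = 46.875
Sorted: [13, 13, 13, 22, 61, 78, 86, 89]
Median: 41.5
Mode: 13 (3 times)
Range: 89 - 13 = 76
Min: 13, Max: 89

mean=46.875, median=41.5, mode=13, range=76


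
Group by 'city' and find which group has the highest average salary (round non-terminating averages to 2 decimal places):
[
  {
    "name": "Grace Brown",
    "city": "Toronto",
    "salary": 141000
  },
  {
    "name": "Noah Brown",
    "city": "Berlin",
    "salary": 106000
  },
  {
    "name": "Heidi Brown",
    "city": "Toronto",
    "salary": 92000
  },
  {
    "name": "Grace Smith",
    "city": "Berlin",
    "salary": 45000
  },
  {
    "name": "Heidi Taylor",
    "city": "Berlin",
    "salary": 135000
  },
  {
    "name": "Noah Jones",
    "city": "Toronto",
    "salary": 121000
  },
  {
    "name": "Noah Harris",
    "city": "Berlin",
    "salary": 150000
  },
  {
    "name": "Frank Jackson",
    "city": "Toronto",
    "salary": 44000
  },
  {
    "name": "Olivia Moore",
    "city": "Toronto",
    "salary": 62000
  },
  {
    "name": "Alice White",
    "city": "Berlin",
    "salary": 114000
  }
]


Group by: city

Groups:
  Berlin: 5 people, avg salary = 550000/5 = $110000
  Toronto: 5 people, avg salary = 460000/5 = $92000

Highest average salary: Berlin ($110000)

Berlin ($110000)


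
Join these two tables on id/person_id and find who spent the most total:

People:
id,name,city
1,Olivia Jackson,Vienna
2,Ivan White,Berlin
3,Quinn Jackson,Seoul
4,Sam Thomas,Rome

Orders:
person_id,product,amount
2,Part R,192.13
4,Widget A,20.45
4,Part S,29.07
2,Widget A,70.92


Join on: people.id = orders.person_id

Joined rows:
  Ivan White (Berlin) bought Part R for $192.13
  Sam Thomas (Rome) bought Widget A for $20.45
  Sam Thomas (Rome) bought Part S for $29.07
  Ivan White (Berlin) bought Widget A for $70.92

Total per person:
  Ivan White: $263.05
  Sam Thomas: $49.52

Top spender: Ivan White ($263.05)

Ivan White ($263.05)


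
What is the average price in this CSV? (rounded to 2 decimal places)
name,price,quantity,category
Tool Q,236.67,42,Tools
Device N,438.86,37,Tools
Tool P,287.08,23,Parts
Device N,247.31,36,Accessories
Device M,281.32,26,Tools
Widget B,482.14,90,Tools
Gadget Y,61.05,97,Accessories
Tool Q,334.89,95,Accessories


Computing average price:
Values: [236.67, 438.86, 287.08, 247.31, 281.32, 482.14, 61.05, 334.89]
Sum = 2369.32
Count = 8
Average = 2369.32/8 = 296.165 exactly -> 296.17 (rounded half-up to 2 decimal places)

296.17


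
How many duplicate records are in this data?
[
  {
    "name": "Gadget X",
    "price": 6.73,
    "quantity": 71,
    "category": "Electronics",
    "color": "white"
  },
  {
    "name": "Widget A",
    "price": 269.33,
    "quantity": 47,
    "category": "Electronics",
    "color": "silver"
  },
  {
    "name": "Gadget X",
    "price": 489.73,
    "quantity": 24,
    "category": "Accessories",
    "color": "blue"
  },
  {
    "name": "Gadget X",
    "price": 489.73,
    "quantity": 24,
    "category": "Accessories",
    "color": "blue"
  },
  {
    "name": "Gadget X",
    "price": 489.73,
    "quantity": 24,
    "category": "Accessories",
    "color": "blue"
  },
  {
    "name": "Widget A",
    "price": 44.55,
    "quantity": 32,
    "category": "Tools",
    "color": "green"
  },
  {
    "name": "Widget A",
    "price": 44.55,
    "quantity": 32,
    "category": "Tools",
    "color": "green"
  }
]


Checking 7 records for duplicates:

  Row 1: Gadget X ($6.73, qty 71)
  Row 2: Widget A ($269.33, qty 47)
  Row 3: Gadget X ($489.73, qty 24)
  Row 4: Gadget X ($489.73, qty 24) <-- DUPLICATE
  Row 5: Gadget X ($489.73, qty 24) <-- DUPLICATE
  Row 6: Widget A ($44.55, qty 32)
  Row 7: Widget A ($44.55, qty 32) <-- DUPLICATE

Duplicates found: 3
Unique records: 4

3 duplicates, 4 unique


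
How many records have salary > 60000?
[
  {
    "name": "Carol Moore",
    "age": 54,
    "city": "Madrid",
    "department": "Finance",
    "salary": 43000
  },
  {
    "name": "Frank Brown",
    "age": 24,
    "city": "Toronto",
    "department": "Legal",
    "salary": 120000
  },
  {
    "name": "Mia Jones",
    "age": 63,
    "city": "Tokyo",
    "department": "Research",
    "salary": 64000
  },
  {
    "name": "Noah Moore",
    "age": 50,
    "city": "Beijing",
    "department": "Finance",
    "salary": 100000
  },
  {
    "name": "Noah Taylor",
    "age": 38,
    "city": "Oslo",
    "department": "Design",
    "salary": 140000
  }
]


Data: 5 records
Condition: salary > 60000

Checking each record:
  Carol Moore: 43000
  Frank Brown: 120000 MATCH
  Mia Jones: 64000 MATCH
  Noah Moore: 100000 MATCH
  Noah Taylor: 140000 MATCH

Count: 4

4


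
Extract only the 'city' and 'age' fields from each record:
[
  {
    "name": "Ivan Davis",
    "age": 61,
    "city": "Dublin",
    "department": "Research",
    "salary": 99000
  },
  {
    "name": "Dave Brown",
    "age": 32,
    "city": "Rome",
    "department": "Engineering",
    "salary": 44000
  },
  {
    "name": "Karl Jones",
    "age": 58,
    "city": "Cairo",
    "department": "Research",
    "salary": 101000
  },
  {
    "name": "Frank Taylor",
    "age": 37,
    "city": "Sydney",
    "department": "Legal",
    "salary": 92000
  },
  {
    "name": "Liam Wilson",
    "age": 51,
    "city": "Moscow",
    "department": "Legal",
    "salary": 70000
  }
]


Original: 5 records with fields: name, age, city, department, salary
Keep: ['city', 'age']
Drop: ['name', 'department', 'salary']
Result: 5 records, 2 fields each

[
  {
    "city": "Dublin",
    "age": 61
  },
  {
    "city": "Rome",
    "age": 32
  },
  {
    "city": "Cairo",
    "age": 58
  },
  {
    "city": "Sydney",
    "age": 37
  },
  {
    "city": "Moscow",
    "age": 51
  }
]


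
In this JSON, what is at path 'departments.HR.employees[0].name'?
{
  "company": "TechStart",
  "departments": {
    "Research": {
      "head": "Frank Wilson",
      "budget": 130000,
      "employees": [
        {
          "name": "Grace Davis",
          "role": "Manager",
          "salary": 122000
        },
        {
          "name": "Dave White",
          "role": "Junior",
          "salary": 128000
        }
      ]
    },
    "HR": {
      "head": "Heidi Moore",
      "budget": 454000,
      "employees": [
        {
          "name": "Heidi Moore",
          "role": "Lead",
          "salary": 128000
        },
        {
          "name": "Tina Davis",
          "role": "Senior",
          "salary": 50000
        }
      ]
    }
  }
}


Path: departments.HR.employees[0].name

Navigate:
  -> departments
  -> HR
  -> employees[0].name = 'Heidi Moore'

Heidi Moore


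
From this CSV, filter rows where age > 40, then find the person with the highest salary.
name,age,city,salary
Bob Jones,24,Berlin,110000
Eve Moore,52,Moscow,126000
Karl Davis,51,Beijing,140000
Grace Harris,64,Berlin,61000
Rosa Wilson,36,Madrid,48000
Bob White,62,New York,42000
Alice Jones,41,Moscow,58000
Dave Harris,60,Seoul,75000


Filter: age > 40
Sort by: salary (descending)

Filtered records (6):
  Karl Davis, age 51, salary $140000
  Eve Moore, age 52, salary $126000
  Dave Harris, age 60, salary $75000
  Grace Harris, age 64, salary $61000
  Alice Jones, age 41, salary $58000
  Bob White, age 62, salary $42000

Highest salary: Karl Davis ($140000)

Karl Davis


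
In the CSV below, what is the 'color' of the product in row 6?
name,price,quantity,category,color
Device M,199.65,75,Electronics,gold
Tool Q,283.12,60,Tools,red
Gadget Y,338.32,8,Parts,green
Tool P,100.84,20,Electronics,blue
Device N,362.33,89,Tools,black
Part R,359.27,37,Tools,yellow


Query: Row 6 ('Part R'), column 'color'
Value: yellow

yellow


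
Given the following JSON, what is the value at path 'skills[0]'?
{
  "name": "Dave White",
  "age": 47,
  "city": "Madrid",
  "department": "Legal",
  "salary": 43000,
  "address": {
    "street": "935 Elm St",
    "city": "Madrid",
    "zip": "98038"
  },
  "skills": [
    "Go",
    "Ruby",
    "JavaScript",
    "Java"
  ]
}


Query: skills[0]
Path: skills -> first element
Value: Go

Go


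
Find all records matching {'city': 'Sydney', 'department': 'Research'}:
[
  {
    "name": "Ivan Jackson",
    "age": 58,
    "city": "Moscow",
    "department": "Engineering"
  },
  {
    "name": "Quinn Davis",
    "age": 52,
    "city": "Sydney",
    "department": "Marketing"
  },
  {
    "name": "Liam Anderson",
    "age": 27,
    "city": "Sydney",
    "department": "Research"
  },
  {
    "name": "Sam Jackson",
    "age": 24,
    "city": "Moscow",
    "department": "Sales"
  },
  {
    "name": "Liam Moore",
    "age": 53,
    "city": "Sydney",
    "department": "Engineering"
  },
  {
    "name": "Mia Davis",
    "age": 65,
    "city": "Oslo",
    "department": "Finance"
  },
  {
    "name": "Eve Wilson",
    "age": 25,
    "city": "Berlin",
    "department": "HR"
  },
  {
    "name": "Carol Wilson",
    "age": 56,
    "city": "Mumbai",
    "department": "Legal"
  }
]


Search criteria: {'city': 'Sydney', 'department': 'Research'}

Checking 8 records:
  Ivan Jackson: {city: Moscow, department: Engineering}
  Quinn Davis: {city: Sydney, department: Marketing}
  Liam Anderson: {city: Sydney, department: Research} <-- MATCH
  Sam Jackson: {city: Moscow, department: Sales}
  Liam Moore: {city: Sydney, department: Engineering}
  Mia Davis: {city: Oslo, department: Finance}
  Eve Wilson: {city: Berlin, department: HR}
  Carol Wilson: {city: Mumbai, department: Legal}

Matches: ["Liam Anderson"]

["Liam Anderson"]


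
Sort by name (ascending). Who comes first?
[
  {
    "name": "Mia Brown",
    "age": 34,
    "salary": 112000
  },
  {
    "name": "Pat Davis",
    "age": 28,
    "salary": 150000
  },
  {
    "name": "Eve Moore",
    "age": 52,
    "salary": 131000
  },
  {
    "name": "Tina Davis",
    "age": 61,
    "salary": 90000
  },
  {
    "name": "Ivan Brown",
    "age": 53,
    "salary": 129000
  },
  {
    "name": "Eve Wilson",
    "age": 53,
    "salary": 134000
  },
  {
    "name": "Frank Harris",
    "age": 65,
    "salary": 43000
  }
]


Sort by: name (ascending)

Sorted order:
  1. Eve Moore (name = Eve Moore)
  2. Eve Wilson (name = Eve Wilson)
  3. Frank Harris (name = Frank Harris)
  4. Ivan Brown (name = Ivan Brown)
  5. Mia Brown (name = Mia Brown)
  6. Pat Davis (name = Pat Davis)
  7. Tina Davis (name = Tina Davis)

First: Eve Moore

Eve Moore


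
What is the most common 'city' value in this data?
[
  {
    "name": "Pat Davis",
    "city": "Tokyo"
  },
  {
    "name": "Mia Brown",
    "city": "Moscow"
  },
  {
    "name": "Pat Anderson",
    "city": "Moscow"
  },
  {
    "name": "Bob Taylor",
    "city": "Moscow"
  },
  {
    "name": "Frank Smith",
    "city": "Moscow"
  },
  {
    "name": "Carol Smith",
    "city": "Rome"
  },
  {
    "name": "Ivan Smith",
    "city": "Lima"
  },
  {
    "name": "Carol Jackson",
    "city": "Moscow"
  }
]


Counting 'city' values across 8 records:

  Moscow: 5 #####
  Tokyo: 1 #
  Rome: 1 #
  Lima: 1 #

Most common: Moscow (5 times)

Moscow (5 times)


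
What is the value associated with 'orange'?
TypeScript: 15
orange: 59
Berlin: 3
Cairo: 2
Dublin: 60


Looking up key 'orange'
Value: 59

59


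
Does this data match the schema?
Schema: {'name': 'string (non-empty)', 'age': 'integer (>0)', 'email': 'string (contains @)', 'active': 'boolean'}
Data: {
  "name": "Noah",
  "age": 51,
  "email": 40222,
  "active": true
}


Validating each field against schema:
  name: OK (non-empty string)
  age: OK (positive integer)
  email: FAIL (40222 is not a string)
  active: OK (boolean)

Result: INVALID (1 error: email)

INVALID (1 error: email)


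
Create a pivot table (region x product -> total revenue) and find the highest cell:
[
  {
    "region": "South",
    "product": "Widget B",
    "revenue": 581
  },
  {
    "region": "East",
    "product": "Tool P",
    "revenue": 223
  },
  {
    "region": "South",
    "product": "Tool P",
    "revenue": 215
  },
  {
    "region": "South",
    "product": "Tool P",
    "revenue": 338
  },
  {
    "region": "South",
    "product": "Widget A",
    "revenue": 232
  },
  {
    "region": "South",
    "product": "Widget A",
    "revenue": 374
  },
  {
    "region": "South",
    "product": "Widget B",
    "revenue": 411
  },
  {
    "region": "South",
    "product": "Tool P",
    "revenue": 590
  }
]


Pivot: region (rows) x product (columns) -> total revenue

     Tool P        Widget A      Widget B    
East           223             0             0  
South         1143           606           992  

Highest: South / Tool P = $1143

South / Tool P = $1143


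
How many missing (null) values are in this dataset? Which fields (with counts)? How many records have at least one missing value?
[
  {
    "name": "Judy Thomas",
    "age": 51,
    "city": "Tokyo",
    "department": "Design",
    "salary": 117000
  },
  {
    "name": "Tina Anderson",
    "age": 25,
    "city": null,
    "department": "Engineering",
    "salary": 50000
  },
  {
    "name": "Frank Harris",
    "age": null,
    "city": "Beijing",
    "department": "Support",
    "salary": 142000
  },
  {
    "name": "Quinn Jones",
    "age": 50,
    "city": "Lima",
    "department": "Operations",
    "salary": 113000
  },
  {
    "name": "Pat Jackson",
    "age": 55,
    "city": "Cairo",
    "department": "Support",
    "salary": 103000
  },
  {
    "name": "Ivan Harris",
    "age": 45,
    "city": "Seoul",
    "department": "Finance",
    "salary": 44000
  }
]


Checking for missing (null) values in 6 records:

  Judy Thomas: complete
  Tina Anderson: city
  Frank Harris: age
  Quinn Jones: complete
  Pat Jackson: complete
  Ivan Harris: complete

Per field:
  name: 0 missing
  age: 1 missing
  city: 1 missing
  department: 0 missing
  salary: 0 missing

Total missing values: 2
Records with any missing: 2

2 missing values (age: 1, city: 1); 2 incomplete records


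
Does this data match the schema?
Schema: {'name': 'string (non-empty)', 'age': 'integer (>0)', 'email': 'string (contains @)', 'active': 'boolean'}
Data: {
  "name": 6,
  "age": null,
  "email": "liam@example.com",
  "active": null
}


Validating each field against schema:
  name: FAIL (6 is not a string)
  age: FAIL (null is not an integer)
  email: OK (string with @)
  active: FAIL (null is not a boolean)

Result: INVALID (3 errors: name, age, active)

INVALID (3 errors: name, age, active)


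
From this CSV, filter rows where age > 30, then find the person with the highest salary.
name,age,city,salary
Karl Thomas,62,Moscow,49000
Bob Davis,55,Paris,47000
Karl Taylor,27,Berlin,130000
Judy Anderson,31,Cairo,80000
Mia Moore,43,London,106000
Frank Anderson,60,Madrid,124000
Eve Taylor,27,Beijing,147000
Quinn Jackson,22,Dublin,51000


Filter: age > 30
Sort by: salary (descending)

Filtered records (5):
  Frank Anderson, age 60, salary $124000
  Mia Moore, age 43, salary $106000
  Judy Anderson, age 31, salary $80000
  Karl Thomas, age 62, salary $49000
  Bob Davis, age 55, salary $47000

Highest salary: Frank Anderson ($124000)

Frank Anderson


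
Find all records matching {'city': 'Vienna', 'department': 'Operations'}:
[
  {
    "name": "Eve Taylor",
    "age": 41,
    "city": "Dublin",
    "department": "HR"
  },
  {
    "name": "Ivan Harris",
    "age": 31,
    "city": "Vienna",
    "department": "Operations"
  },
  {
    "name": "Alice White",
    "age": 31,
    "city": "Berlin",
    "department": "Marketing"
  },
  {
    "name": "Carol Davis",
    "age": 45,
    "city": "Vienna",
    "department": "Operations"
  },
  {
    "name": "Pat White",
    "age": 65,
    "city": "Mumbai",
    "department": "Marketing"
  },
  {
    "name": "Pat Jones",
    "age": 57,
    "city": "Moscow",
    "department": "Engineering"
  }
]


Search criteria: {'city': 'Vienna', 'department': 'Operations'}

Checking 6 records:
  Eve Taylor: {city: Dublin, department: HR}
  Ivan Harris: {city: Vienna, department: Operations} <-- MATCH
  Alice White: {city: Berlin, department: Marketing}
  Carol Davis: {city: Vienna, department: Operations} <-- MATCH
  Pat White: {city: Mumbai, department: Marketing}
  Pat Jones: {city: Moscow, department: Engineering}

Matches: ["Ivan Harris", "Carol Davis"]

["Ivan Harris", "Carol Davis"]


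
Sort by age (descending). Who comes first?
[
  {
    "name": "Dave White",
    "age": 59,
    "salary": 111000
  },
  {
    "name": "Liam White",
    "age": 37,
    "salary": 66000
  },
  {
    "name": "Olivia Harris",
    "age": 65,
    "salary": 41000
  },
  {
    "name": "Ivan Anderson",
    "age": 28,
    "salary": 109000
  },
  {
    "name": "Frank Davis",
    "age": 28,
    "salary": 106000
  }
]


Sort by: age (descending)

Sorted order:
  1. Olivia Harris (age = 65)
  2. Dave White (age = 59)
  3. Liam White (age = 37)
  4. Ivan Anderson (age = 28)
  5. Frank Davis (age = 28)

First: Olivia Harris

Olivia Harris


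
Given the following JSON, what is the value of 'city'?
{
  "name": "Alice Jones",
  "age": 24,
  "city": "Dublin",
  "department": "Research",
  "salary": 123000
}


Looking up field 'city'
Value: Dublin

Dublin


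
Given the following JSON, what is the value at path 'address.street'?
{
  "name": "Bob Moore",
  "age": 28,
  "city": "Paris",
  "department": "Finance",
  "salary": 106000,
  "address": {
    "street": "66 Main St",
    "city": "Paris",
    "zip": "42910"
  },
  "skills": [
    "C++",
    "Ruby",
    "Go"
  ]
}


Query: address.street
Path: address -> street
Value: 66 Main St

66 Main St


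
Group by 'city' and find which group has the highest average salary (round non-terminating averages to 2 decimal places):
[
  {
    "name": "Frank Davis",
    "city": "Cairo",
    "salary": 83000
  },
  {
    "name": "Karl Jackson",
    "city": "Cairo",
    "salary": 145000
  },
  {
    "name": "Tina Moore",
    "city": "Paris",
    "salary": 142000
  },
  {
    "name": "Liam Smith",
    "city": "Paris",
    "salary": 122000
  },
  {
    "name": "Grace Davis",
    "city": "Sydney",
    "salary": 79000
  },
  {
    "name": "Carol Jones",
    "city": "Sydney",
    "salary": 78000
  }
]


Group by: city

Groups:
  Cairo: 2 people, avg salary = 228000/2 = $114000
  Paris: 2 people, avg salary = 264000/2 = $132000
  Sydney: 2 people, avg salary = 157000/2 = $78500

Highest average salary: Paris ($132000)

Paris ($132000)


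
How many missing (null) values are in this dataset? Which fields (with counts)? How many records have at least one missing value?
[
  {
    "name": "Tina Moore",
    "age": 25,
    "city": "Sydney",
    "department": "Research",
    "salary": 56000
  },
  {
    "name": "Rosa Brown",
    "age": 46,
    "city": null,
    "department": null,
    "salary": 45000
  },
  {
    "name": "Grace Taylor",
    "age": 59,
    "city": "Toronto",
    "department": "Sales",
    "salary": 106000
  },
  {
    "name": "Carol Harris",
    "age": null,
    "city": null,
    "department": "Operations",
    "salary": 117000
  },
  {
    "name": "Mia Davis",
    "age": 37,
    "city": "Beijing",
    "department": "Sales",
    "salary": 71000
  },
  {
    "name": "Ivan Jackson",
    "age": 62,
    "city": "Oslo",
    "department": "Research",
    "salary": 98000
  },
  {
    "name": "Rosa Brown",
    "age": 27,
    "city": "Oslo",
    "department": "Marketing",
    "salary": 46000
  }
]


Checking for missing (null) values in 7 records:

  Tina Moore: complete
  Rosa Brown: city, department
  Grace Taylor: complete
  Carol Harris: age, city
  Mia Davis: complete
  Ivan Jackson: complete
  Rosa Brown: complete

Per field:
  name: 0 missing
  age: 1 missing
  city: 2 missing
  department: 1 missing
  salary: 0 missing

Total missing values: 4
Records with any missing: 2

4 missing values (age: 1, city: 2, department: 1); 2 incomplete records


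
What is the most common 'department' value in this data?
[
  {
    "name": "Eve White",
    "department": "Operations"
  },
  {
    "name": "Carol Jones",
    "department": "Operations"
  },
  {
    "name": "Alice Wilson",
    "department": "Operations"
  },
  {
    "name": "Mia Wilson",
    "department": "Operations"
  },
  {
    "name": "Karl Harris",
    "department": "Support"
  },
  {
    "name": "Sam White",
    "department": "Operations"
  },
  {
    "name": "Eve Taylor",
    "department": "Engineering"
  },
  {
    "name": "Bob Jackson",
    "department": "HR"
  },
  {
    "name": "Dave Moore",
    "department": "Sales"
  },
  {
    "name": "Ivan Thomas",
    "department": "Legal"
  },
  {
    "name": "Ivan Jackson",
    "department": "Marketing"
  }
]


Counting 'department' values across 11 records:

  Operations: 5 #####
  Support: 1 #
  Engineering: 1 #
  HR: 1 #
  Sales: 1 #
  Legal: 1 #
  Marketing: 1 #

Most common: Operations (5 times)

Operations (5 times)


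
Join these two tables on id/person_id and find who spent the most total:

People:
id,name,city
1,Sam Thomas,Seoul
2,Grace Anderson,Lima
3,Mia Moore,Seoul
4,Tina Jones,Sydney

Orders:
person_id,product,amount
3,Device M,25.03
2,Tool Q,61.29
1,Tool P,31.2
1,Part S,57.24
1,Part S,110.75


Join on: people.id = orders.person_id

Joined rows:
  Mia Moore (Seoul) bought Device M for $25.03
  Grace Anderson (Lima) bought Tool Q for $61.29
  Sam Thomas (Seoul) bought Tool P for $31.2
  Sam Thomas (Seoul) bought Part S for $57.24
  Sam Thomas (Seoul) bought Part S for $110.75

Total per person:
  Sam Thomas: $199.19
  Grace Anderson: $61.29
  Mia Moore: $25.03

Top spender: Sam Thomas ($199.19)

Sam Thomas ($199.19)


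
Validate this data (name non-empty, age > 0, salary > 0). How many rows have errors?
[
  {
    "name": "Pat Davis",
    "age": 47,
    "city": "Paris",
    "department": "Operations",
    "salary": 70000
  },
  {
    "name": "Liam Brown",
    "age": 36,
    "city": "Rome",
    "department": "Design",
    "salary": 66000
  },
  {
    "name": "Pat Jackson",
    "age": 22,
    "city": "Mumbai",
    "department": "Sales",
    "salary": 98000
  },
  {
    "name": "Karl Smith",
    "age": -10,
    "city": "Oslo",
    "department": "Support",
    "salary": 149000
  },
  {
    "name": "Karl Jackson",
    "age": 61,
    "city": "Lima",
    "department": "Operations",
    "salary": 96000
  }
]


Validating 5 records:
Rules: name non-empty, age > 0, salary > 0

  Row 1 (Pat Davis): OK
  Row 2 (Liam Brown): OK
  Row 3 (Pat Jackson): OK
  Row 4 (Karl Smith): negative age: -10
  Row 5 (Karl Jackson): OK

Total errors: 1

1 errors


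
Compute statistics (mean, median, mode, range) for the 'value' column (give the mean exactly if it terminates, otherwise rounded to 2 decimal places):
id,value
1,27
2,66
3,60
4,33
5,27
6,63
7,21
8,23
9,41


Data: [27, 66, 60, 33, 27, 63, 21, 23, 41]
Count: 9
Sum: 361
Mean: 361/9 ≈ 40.11 (rounded to 2 decimal places)
Sorted: [21, 23, 27, 27, 33, 41, 60, 63, 66]
Median: 33.0
Mode: 27 (2 times)
Range: 66 - 21 = 45
Min: 21, Max: 66

mean≈40.11, median=33.0, mode=27, range=45


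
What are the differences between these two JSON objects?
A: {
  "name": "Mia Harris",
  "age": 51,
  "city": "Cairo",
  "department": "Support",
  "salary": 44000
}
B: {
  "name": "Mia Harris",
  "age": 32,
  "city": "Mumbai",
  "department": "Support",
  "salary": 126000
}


Comparing each field (in key order):
  name: same
  age: DIFFERENT
  city: DIFFERENT
  department: same
  salary: DIFFERENT
Differences:
  age: 51 -> 32
  city: Cairo -> Mumbai
  salary: 44000 -> 126000

3 field(s) changed

3 changes: age, city, salary


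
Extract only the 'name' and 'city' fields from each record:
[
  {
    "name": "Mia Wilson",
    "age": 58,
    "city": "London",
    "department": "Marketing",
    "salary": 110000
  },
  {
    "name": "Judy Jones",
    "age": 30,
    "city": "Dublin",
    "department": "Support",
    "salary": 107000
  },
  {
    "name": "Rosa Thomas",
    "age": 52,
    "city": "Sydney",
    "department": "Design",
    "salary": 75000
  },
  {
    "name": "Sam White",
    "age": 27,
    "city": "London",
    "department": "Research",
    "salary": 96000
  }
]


Original: 4 records with fields: name, age, city, department, salary
Keep: ['name', 'city']
Drop: ['age', 'department', 'salary']
Result: 4 records, 2 fields each

[
  {
    "name": "Mia Wilson",
    "city": "London"
  },
  {
    "name": "Judy Jones",
    "city": "Dublin"
  },
  {
    "name": "Rosa Thomas",
    "city": "Sydney"
  },
  {
    "name": "Sam White",
    "city": "London"
  }
]


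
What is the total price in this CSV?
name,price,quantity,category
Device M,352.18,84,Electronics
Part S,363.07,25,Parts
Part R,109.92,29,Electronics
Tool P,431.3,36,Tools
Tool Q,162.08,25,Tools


Computing total price:
Values: [352.18, 363.07, 109.92, 431.3, 162.08]
Sum = 1418.55

1418.55


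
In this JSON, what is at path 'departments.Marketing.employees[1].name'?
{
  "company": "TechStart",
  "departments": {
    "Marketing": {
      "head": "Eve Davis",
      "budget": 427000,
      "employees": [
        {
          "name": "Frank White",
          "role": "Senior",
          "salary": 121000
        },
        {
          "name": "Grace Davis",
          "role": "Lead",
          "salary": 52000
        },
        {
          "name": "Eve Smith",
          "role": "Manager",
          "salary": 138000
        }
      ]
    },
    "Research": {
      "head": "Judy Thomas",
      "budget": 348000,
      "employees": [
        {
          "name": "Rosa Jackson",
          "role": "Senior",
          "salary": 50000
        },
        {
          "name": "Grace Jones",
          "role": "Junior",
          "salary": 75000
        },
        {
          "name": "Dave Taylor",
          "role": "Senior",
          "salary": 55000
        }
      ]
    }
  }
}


Path: departments.Marketing.employees[1].name

Navigate:
  -> departments
  -> Marketing
  -> employees[1].name = 'Grace Davis'

Grace Davis


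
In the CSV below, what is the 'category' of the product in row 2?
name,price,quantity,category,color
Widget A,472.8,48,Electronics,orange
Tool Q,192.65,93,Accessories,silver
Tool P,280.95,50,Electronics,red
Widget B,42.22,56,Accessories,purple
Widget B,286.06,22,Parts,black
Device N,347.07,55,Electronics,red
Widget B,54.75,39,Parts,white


Query: Row 2 ('Tool Q'), column 'category'
Value: Accessories

Accessories


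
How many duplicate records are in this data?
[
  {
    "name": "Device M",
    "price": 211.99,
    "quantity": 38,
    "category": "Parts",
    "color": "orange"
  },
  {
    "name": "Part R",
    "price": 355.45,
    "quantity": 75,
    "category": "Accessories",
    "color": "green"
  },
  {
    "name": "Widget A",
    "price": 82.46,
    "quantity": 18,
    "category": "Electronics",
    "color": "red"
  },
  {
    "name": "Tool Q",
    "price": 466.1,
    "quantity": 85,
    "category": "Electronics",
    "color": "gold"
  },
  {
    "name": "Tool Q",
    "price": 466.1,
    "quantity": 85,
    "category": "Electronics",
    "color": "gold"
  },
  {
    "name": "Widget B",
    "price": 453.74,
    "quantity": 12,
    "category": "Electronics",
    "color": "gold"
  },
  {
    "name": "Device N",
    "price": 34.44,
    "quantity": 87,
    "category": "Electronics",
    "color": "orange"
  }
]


Checking 7 records for duplicates:

  Row 1: Device M ($211.99, qty 38)
  Row 2: Part R ($355.45, qty 75)
  Row 3: Widget A ($82.46, qty 18)
  Row 4: Tool Q ($466.1, qty 85)
  Row 5: Tool Q ($466.1, qty 85) <-- DUPLICATE
  Row 6: Widget B ($453.74, qty 12)
  Row 7: Device N ($34.44, qty 87)

Duplicates found: 1
Unique records: 6

1 duplicates, 6 unique


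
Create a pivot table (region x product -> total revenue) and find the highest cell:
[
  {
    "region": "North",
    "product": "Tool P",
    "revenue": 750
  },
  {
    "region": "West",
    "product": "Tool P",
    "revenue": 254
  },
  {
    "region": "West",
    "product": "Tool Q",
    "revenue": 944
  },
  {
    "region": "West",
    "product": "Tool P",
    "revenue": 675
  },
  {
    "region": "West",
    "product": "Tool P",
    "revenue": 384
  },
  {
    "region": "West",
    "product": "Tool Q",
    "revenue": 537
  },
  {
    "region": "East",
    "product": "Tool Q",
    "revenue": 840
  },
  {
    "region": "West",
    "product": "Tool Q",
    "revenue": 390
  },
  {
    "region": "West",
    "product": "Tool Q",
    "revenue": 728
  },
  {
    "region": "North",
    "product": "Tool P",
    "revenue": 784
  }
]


Pivot: region (rows) x product (columns) -> total revenue

     Tool P        Tool Q      
East             0           840  
North         1534             0  
West          1313          2599  

Highest: West / Tool Q = $2599

West / Tool Q = $2599


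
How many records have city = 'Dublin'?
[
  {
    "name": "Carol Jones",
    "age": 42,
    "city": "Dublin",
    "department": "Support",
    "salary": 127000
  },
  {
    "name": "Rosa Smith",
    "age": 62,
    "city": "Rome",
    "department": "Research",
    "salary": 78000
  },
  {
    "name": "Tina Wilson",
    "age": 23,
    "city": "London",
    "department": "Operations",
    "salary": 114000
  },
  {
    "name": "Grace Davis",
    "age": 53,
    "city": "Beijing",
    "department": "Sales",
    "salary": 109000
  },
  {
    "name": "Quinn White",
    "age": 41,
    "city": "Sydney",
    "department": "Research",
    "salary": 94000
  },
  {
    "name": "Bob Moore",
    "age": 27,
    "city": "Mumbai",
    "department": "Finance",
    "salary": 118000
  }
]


Data: 6 records
Condition: city = 'Dublin'

Checking each record:
  Carol Jones: Dublin MATCH
  Rosa Smith: Rome
  Tina Wilson: London
  Grace Davis: Beijing
  Quinn White: Sydney
  Bob Moore: Mumbai

Count: 1

1
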